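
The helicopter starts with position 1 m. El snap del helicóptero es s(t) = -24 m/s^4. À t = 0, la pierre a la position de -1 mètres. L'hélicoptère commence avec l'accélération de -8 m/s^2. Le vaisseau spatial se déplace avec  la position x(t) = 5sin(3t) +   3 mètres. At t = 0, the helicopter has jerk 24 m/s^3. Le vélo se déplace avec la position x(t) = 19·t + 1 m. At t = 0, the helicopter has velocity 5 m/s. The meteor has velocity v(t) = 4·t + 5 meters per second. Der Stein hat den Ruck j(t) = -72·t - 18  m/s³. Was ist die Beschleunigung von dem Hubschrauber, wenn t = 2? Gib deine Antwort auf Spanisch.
Debemos encontrar la integral de nuestra ecuación del snap s(t) = -24 2 veces. La antiderivada del snap es la sacudida. Usando j(0) = 24, obtenemos j(t) = 24 - 24·t. La integral de la sacudida es la aceleración. Usando a(0) = -8, obtenemos a(t) = -12·t^2 + 24·t - 8. De la ecuación de la aceleración a(t) = -12·t^2 + 24·t - 8, sustituimos t = 2 para obtener a = -8.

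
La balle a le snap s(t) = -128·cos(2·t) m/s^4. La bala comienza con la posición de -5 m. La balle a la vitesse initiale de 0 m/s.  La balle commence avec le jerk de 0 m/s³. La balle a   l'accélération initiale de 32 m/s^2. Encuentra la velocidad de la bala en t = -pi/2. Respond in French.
Nous devons intégrer notre équation du snap s(t) = -128·cos(2·t) 3 fois. En prenant ∫s(t)dt et en appliquant j(0) = 0, nous trouvons j(t) = -64·sin(2·t). L'intégrale du jerk est l'accélération. En utilisant a(0) = 32, nous obtenons a(t) = 32·cos(2·t). En intégrant l'accélération et en utilisant la condition initiale v(0) = 0, nous obtenons v(t) = 16·sin(2·t). En utilisant v(t) = 16·sin(2·t) et en substituant t = -pi/2, nous trouvons v = 0.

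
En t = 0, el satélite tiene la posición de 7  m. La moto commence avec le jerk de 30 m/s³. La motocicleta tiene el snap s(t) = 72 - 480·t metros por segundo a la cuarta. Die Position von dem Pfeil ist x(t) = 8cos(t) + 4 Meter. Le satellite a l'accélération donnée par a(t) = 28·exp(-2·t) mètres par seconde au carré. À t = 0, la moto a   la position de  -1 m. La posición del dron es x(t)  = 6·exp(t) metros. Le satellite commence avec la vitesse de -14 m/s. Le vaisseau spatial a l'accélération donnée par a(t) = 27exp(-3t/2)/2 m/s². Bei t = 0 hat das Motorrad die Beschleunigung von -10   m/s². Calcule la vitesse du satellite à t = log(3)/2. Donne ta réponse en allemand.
Ausgehend von der Beschleunigung a(t) = 28·exp(-2·t), nehmen wir 1 Stammfunktion. Das Integral von der Beschleunigung, mit v(0) = -14, ergibt die Geschwindigkeit: v(t) = -14·exp(-2·t). Aus der Gleichung für die Geschwindigkeit v(t) = -14·exp(-2·t), setzen wir t = log(3)/2 ein und erhalten v = -14/3.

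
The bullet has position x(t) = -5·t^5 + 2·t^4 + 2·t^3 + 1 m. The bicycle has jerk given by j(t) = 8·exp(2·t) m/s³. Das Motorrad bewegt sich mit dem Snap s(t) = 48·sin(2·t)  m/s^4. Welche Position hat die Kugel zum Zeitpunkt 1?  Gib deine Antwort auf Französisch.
En utilisant x(t) = -5·t^5 + 2·t^4 + 2·t^3 + 1 et en substituant t = 1, nous trouvons x = 0.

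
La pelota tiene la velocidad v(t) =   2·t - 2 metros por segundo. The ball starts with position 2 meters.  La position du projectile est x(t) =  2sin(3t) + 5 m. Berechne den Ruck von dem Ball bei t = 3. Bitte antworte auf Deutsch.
Wir müssen unsere Gleichung für die Geschwindigkeit v(t) = 2·t - 2 2-mal ableiten. Durch Ableiten von der Geschwindigkeit erhalten wir die Beschleunigung: a(t) = 2. Die Ableitung von der Beschleunigung ergibt den Ruck: j(t) = 0. Wir haben den Ruck j(t) = 0. Durch Einsetzen von t = 3: j(3) = 0.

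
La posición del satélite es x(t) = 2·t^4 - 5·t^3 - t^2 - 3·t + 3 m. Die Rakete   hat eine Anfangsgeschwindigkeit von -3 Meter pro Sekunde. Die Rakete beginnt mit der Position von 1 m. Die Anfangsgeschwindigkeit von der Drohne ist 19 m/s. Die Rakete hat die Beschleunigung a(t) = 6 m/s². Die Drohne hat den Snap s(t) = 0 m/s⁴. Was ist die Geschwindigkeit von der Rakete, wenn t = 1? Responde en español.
Partiendo de la aceleración a(t) = 6, tomamos 1 antiderivada. Tomando ∫a(t)dt y aplicando v(0) = -3, encontramos v(t) = 6·t - 3. Tenemos la velocidad v(t) = 6·t - 3. Sustituyendo t = 1: v(1) = 3.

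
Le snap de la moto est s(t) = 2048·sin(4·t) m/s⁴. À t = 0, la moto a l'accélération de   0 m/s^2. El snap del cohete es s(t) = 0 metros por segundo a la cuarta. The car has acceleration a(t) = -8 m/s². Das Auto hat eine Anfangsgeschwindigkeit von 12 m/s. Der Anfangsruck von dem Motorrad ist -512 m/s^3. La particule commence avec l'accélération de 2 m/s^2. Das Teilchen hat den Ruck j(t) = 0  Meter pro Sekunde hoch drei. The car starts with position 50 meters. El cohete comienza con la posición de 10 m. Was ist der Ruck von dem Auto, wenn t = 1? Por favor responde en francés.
Nous devons dériver notre équation de l'accélération a(t) = -8 1 fois. La dérivée de l'accélération donne le jerk: j(t) = 0. De l'équation du jerk j(t) = 0, nous substituons t = 1 pour obtenir j = 0.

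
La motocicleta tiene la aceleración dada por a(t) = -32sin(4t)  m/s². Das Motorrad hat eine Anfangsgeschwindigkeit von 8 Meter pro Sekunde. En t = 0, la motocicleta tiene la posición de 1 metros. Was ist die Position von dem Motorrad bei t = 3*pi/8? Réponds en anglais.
We need to integrate our acceleration equation a(t) = -32·sin(4·t) 2 times. Taking ∫a(t)dt and applying v(0) = 8, we find v(t) = 8·cos(4·t). Integrating velocity and using the initial condition x(0) = 1, we get x(t) = 2·sin(4·t) + 1. Using x(t) = 2·sin(4·t) + 1 and substituting t = 3*pi/8, we find x = -1.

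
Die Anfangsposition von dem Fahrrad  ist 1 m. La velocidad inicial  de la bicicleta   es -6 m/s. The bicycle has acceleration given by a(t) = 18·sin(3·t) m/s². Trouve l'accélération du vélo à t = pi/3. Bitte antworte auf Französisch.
En utilisant a(t) = 18·sin(3·t) et en substituant t = pi/3, nous trouvons a = 0.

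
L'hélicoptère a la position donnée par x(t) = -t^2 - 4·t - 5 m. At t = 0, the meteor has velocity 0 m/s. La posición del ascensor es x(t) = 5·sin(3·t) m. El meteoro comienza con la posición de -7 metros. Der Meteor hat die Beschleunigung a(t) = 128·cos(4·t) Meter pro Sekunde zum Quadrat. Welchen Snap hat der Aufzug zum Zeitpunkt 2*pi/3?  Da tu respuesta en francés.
Pour résoudre ceci, nous devons prendre 4 dérivées de notre équation de la position x(t) = 5·sin(3·t). La dérivée de la position donne la vitesse: v(t) = 15·cos(3·t). En dérivant la vitesse, nous obtenons l'accélération: a(t) = -45·sin(3·t). En prenant d/dt de a(t), nous trouvons j(t) = -135·cos(3·t). En dérivant le jerk, nous obtenons le snap: s(t) = 405·sin(3·t). Nous avons le snap s(t) = 405·sin(3·t). En substituant t = 2*pi/3: s(2*pi/3) = 0.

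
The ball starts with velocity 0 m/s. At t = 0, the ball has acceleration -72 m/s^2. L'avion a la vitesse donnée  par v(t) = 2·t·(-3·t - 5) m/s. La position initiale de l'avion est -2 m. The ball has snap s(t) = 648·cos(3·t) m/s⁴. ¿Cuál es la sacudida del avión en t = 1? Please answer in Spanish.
Para resolver esto, necesitamos tomar 2 derivadas de nuestra ecuación de la velocidad v(t) = 2·t·(-3·t - 5). Tomando d/dt de v(t), encontramos a(t) = -12·t - 10. La derivada de la aceleración da la sacudida: j(t) = -12. Tenemos la sacudida j(t) = -12. Sustituyendo t = 1: j(1) = -12.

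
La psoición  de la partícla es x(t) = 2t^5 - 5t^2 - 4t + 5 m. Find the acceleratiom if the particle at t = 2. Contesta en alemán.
Wir müssen unsere Gleichung für die Position x(t) = 2·t^5 - 5·t^2 - 4·t + 5 2-mal ableiten. Die Ableitung von der Position ergibt die Geschwindigkeit: v(t) = 10·t^4 - 10·t - 4. Durch Ableiten von der Geschwindigkeit erhalten wir die Beschleunigung: a(t) = 40·t^3 - 10. Mit a(t) = 40·t^3 - 10 und Einsetzen von t = 2, finden wir a = 310.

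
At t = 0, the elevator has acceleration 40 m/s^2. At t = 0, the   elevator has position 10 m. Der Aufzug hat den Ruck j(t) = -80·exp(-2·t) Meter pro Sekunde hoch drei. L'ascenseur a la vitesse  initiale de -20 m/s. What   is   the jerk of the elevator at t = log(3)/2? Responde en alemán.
Aus der Gleichung für den Ruck j(t) = -80·exp(-2·t), setzen wir t = log(3)/2 ein und erhalten j = -80/3.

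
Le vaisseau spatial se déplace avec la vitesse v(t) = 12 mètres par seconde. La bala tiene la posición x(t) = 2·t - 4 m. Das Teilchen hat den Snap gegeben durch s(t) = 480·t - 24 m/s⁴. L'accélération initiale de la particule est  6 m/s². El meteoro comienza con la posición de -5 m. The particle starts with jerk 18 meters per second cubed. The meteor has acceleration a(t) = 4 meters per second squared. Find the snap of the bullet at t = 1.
To solve this, we need to take 4 derivatives of our position equation x(t) = 2·t - 4. Differentiating position, we get velocity: v(t) = 2. Differentiating velocity, we get acceleration: a(t) = 0. Differentiating acceleration, we get jerk: j(t) = 0. Taking d/dt of j(t), we find s(t) = 0. We have snap s(t) = 0. Substituting t = 1: s(1) = 0.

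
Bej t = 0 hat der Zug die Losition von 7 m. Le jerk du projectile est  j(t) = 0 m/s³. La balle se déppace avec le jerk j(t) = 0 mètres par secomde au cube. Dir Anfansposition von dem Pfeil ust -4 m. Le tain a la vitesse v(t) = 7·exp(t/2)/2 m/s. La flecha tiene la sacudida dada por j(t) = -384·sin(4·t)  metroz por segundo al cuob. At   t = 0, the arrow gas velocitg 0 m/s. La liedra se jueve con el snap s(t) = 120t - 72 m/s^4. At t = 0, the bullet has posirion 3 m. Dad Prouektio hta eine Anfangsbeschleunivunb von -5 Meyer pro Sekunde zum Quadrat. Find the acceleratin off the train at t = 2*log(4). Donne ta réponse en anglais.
We must differentiate our velocity equation v(t) = 7·exp(t/2)/2 1 time. The derivative of velocity gives acceleration: a(t) = 7·exp(t/2)/4. We have acceleration a(t) = 7·exp(t/2)/4. Substituting t = 2*log(4): a(2*log(4)) = 7.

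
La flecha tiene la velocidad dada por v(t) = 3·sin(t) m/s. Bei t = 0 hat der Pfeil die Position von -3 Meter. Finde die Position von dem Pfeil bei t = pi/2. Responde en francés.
Pour résoudre ceci, nous devons prendre 1 intégrale de notre équation de la vitesse v(t) = 3·sin(t). En intégrant la vitesse et en utilisant la condition initiale x(0) = -3, nous obtenons x(t) = -3·cos(t). De l'équation de la position x(t) = -3·cos(t), nous substituons t = pi/2 pour obtenir x = 0.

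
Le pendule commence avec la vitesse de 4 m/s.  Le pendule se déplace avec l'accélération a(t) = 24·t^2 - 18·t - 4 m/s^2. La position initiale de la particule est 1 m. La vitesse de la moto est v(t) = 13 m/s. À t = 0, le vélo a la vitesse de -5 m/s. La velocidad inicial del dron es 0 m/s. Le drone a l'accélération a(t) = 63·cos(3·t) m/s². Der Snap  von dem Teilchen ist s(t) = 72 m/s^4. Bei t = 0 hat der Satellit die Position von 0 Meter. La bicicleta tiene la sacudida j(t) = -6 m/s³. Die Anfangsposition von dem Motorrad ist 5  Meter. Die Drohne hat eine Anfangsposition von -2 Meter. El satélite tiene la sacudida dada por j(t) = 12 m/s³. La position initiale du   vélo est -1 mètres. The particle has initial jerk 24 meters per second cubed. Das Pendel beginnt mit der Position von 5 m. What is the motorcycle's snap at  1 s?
To solve this, we need to take 3 derivatives of our velocity equation v(t) = 13. The derivative of velocity gives acceleration: a(t) = 0. Differentiating acceleration, we get jerk: j(t) = 0. Taking d/dt of j(t), we find s(t) = 0. Using s(t) = 0 and substituting t = 1, we find s = 0.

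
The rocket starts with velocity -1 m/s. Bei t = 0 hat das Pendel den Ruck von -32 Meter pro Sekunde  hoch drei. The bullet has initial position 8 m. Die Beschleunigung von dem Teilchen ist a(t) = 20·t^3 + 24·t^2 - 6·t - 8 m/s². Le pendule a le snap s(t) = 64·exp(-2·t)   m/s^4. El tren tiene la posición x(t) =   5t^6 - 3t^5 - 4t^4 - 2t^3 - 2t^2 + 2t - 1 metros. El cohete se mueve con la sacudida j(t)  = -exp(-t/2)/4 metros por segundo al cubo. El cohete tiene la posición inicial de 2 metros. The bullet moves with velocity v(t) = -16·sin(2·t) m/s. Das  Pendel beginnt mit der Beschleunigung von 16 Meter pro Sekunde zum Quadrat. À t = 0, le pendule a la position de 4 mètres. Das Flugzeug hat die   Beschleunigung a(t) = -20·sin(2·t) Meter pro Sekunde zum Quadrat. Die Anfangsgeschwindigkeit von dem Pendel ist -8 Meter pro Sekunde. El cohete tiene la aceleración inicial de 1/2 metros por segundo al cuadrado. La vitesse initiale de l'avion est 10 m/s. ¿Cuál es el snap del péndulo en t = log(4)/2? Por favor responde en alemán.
Wir haben den Snap s(t) = 64·exp(-2·t). Durch Einsetzen von t = log(4)/2: s(log(4)/2) = 16.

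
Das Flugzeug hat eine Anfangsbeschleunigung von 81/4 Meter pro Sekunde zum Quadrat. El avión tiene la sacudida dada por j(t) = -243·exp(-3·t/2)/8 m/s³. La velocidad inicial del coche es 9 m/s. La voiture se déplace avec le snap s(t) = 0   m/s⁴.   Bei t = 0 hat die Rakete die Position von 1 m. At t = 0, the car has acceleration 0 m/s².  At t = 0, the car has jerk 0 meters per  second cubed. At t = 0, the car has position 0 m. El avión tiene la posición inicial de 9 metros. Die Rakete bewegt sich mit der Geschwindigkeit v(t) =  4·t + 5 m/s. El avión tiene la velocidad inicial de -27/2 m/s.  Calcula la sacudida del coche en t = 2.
Para resolver esto, necesitamos tomar 1 antiderivada de nuestra ecuación del snap s(t) = 0. Tomando ∫s(t)dt y aplicando j(0) = 0, encontramos j(t) = 0. Tenemos la sacudida j(t) = 0. Sustituyendo t = 2: j(2) = 0.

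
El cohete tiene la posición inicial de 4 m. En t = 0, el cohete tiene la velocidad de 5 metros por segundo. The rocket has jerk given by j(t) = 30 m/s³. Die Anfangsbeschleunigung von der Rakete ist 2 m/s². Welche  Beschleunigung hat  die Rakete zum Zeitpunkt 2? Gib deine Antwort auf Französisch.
Nous devons trouver l'intégrale de notre équation du jerk j(t) = 30 1 fois. L'intégrale du jerk est l'accélération. En utilisant a(0) = 2, nous obtenons a(t) = 30·t + 2. De l'équation de l'accélération a(t) = 30·t + 2, nous substituons t = 2 pour obtenir a = 62.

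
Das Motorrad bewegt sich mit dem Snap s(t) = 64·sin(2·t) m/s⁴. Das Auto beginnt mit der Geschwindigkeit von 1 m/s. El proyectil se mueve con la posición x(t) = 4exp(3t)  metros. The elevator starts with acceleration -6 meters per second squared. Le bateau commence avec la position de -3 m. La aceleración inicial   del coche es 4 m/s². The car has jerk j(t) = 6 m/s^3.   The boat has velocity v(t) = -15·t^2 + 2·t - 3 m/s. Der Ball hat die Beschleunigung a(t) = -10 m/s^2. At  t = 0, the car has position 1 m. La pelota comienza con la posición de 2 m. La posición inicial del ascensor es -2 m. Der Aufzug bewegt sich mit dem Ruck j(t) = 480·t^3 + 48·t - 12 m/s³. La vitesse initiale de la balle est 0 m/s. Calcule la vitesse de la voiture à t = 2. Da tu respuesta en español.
Debemos encontrar la antiderivada de nuestra ecuación de la sacudida j(t) = 6 2 veces. Tomando ∫j(t)dt y aplicando a(0) = 4, encontramos a(t) = 6·t + 4. Tomando ∫a(t)dt y aplicando v(0) = 1, encontramos v(t) = 3·t^2 + 4·t + 1. De la ecuación de la velocidad v(t) = 3·t^2 + 4·t + 1, sustituimos t = 2 para obtener v = 21.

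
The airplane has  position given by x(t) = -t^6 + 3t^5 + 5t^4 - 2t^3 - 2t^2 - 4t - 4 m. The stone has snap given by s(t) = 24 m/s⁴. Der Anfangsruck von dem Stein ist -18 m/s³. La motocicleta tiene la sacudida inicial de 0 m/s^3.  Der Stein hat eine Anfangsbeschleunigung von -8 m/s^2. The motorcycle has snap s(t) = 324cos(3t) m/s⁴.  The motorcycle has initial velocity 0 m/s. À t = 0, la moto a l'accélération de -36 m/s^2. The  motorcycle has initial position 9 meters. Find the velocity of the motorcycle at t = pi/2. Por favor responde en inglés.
We need to integrate our snap equation s(t) = 324·cos(3·t) 3 times. The antiderivative of snap, with j(0) = 0, gives jerk: j(t) = 108·sin(3·t). Finding the integral of j(t) and using a(0) = -36: a(t) = -36·cos(3·t). The antiderivative of acceleration, with v(0) = 0, gives velocity: v(t) = -12·sin(3·t). We have velocity v(t) = -12·sin(3·t). Substituting t = pi/2: v(pi/2) = 12.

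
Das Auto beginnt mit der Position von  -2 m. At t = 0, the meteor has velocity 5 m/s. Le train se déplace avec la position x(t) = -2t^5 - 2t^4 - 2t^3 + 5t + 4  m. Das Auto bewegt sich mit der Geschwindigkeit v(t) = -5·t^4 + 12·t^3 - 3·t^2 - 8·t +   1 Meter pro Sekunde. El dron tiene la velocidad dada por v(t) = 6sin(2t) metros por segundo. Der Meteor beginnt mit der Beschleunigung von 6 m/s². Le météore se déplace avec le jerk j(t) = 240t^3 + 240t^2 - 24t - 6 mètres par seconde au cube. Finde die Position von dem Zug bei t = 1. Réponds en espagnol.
De la ecuación de la posición x(t) = -2·t^5 - 2·t^4 - 2·t^3 + 5·t + 4, sustituimos t = 1 para obtener x = 3.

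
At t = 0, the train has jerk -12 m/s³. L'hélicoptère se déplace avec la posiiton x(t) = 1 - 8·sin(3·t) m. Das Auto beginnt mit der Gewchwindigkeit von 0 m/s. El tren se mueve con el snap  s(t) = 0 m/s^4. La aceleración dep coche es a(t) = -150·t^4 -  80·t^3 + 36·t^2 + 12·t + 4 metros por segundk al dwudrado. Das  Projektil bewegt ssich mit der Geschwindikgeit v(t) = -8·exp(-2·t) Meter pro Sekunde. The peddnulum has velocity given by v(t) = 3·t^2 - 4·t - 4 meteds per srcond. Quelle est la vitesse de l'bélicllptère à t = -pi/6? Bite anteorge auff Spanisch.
Para resolver esto, necesitamos tomar 1 derivada de nuestra ecuación de la posición x(t) = 1 - 8·sin(3·t). Tomando d/dt de x(t), encontramos v(t) = -24·cos(3·t). Tenemos la velocidad v(t) = -24·cos(3·t). Sustituyendo t = -pi/6: v(-pi/6) = 0.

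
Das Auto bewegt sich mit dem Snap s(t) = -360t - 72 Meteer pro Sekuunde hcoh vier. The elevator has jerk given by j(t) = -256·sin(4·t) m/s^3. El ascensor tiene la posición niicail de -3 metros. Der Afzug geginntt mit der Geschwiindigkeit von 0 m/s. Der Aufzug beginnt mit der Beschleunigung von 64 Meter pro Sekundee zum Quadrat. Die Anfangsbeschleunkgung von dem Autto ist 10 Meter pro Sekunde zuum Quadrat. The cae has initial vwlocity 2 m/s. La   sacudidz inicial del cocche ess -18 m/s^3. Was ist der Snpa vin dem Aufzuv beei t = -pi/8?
Um dies zu lösen, müssen wir 1 Ableitung unserer Gleichung für den Ruck j(t) = -256·sin(4·t) nehmen. Die Ableitung von dem Ruck ergibt den Snap: s(t) = -1024·cos(4·t). Aus der Gleichung für den Snap s(t) = -1024·cos(4·t), setzen wir t = -pi/8 ein und erhalten s = 0.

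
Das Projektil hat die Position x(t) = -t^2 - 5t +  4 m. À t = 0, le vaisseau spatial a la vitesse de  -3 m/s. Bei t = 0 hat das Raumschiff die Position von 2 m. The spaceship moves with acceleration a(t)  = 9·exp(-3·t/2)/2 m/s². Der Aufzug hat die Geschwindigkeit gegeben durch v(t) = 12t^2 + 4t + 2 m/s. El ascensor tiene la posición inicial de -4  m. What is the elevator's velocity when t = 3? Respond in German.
Aus der Gleichung für die Geschwindigkeit v(t) = 12·t^2 + 4·t + 2, setzen wir t = 3 ein und erhalten v = 122.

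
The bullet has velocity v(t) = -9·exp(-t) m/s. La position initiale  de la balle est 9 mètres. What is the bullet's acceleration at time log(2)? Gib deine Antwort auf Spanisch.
Partiendo de la velocidad v(t) = -9·exp(-t), tomamos 1 derivada. Derivando la velocidad, obtenemos la aceleración: a(t) = 9·exp(-t). Usando a(t) = 9·exp(-t) y sustituyendo t = log(2), encontramos a = 9/2.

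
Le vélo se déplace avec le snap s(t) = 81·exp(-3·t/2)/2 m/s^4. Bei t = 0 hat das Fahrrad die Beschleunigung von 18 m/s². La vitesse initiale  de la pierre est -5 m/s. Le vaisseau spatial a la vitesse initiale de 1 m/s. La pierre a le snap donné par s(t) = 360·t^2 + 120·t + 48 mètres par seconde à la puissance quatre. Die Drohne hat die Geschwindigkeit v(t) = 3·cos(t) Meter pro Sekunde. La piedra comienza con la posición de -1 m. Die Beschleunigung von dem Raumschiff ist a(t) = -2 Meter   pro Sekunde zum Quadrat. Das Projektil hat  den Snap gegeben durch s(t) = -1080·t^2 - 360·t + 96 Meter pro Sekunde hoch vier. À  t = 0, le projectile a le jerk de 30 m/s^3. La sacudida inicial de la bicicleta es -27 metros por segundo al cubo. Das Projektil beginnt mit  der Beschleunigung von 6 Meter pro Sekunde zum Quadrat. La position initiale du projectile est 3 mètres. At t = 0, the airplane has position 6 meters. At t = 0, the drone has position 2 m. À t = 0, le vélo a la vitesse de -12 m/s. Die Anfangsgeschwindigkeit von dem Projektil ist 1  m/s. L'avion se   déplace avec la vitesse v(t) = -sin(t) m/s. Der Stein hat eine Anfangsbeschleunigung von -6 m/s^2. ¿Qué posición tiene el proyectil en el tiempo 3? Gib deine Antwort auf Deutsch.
Wir müssen unsere Gleichung für den Snap s(t) = -1080·t^2 - 360·t + 96 4-mal integrieren. Das Integral von dem Snap, mit j(0) = 30, ergibt den Ruck: j(t) = -360·t^3 - 180·t^2 + 96·t + 30. Mit ∫j(t)dt und Anwendung von a(0) = 6, finden wir a(t) = -90·t^4 - 60·t^3 + 48·t^2 + 30·t + 6. Mit ∫a(t)dt und Anwendung von v(0) = 1, finden wir v(t) = -18·t^5 - 15·t^4 + 16·t^3 + 15·t^2 + 6·t + 1. Mit ∫v(t)dt und Anwendung von x(0) = 3, finden wir x(t) = -3·t^6 - 3·t^5 + 4·t^4 + 5·t^3 + 3·t^2 + t + 3. Mit x(t) = -3·t^6 - 3·t^5 + 4·t^4 + 5·t^3 + 3·t^2 + t + 3 und Einsetzen von t = 3, finden wir x = -2424.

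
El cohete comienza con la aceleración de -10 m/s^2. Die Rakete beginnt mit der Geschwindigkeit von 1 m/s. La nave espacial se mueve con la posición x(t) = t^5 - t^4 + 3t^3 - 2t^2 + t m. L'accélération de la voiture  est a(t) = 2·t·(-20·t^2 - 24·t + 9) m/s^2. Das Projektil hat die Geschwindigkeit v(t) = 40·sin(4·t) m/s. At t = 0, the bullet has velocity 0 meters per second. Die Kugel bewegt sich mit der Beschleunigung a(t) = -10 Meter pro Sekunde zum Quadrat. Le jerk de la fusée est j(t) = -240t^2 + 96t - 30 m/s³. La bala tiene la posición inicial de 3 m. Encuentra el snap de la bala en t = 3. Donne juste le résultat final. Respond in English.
The answer is 0.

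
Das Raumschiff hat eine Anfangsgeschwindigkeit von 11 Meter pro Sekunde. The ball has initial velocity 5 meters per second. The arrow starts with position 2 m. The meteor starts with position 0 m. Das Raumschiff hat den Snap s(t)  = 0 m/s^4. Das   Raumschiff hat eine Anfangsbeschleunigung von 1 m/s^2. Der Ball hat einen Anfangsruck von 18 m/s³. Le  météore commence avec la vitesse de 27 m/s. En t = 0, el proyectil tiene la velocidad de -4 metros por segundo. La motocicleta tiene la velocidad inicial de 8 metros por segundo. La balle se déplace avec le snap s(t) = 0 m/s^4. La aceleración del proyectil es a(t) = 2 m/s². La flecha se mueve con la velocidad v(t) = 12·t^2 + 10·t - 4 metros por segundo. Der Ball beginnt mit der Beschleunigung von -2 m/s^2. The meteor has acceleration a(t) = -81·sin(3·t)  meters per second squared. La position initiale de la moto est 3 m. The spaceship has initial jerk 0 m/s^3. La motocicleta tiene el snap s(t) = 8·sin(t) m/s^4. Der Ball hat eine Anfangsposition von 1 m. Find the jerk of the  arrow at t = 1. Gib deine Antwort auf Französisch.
Nous devons dériver notre équation de la vitesse v(t) = 12·t^2 + 10·t - 4 2 fois. La dérivée de la vitesse donne l'accélération: a(t) = 24·t + 10. En prenant d/dt de a(t), nous trouvons j(t) = 24. De l'équation du jerk j(t) = 24, nous substituons t = 1 pour obtenir j = 24.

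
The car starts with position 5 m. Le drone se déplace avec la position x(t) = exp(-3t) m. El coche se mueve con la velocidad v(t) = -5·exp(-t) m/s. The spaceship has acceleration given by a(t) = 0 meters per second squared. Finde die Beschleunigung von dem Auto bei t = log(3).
Wir müssen unsere Gleichung für die Geschwindigkeit v(t) = -5·exp(-t) 1-mal ableiten. Durch Ableiten von der Geschwindigkeit erhalten wir die Beschleunigung: a(t) = 5·exp(-t). Mit a(t) = 5·exp(-t) und Einsetzen von t = log(3), finden wir a = 5/3.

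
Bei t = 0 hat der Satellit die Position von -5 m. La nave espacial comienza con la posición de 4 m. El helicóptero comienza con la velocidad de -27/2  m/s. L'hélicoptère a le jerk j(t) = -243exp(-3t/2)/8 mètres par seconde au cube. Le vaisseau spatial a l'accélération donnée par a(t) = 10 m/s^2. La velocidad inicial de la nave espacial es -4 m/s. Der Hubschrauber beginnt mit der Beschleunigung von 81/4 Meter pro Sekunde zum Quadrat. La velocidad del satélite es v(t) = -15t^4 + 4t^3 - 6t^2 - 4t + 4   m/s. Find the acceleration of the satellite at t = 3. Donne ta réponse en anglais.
Starting from velocity v(t) = -15·t^4 + 4·t^3 - 6·t^2 - 4·t + 4, we take 1 derivative. Taking d/dt of v(t), we find a(t) = -60·t^3 + 12·t^2 - 12·t - 4. Using a(t) = -60·t^3 + 12·t^2 - 12·t - 4 and substituting t = 3, we find a = -1552.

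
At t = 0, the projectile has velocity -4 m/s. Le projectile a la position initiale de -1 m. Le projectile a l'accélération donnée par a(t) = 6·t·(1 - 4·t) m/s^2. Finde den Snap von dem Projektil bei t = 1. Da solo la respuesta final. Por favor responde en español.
La respuesta es -48.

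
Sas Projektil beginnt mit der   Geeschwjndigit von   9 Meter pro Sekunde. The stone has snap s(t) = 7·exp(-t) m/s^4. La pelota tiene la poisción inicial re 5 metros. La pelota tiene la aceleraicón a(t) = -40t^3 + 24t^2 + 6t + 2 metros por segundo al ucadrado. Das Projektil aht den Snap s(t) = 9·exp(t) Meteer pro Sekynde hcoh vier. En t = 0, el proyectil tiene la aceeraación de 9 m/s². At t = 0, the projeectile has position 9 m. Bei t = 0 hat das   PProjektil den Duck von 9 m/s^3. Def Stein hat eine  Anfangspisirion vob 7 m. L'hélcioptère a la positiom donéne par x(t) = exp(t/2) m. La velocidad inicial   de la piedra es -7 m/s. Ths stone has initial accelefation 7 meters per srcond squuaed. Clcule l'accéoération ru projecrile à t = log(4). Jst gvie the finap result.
À t = log(4), a = 36.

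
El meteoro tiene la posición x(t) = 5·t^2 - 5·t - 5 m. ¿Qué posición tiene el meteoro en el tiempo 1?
De la ecuación de la posición x(t) = 5·t^2 - 5·t - 5, sustituimos t = 1 para obtener x = -5.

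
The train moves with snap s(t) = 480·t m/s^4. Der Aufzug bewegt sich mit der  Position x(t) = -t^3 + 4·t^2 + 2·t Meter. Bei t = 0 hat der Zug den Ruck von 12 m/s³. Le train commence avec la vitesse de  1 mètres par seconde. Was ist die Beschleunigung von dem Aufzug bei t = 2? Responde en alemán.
Ausgehend von der Position x(t) = -t^3 + 4·t^2 + 2·t, nehmen wir 2 Ableitungen. Die Ableitung von der Position ergibt die Geschwindigkeit: v(t) = -3·t^2 + 8·t + 2. Mit d/dt von v(t) finden wir a(t) = 8 - 6·t. Wir haben die Beschleunigung a(t) = 8 - 6·t. Durch Einsetzen von t = 2: a(2) = -4.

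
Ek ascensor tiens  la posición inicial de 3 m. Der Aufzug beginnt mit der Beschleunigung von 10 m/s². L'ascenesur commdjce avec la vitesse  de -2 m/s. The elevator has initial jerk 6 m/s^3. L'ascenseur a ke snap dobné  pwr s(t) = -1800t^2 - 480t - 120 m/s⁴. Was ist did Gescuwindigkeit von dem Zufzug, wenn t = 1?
Wir müssen die Stammfunktion unserer Gleichung für den Snap s(t) = -1800·t^2 - 480·t - 120 3-mal finden. Die Stammfunktion von dem Snap, mit j(0) = 6, ergibt den Ruck: j(t) = -600·t^3 - 240·t^2 - 120·t + 6. Durch Integration von dem Ruck und Verwendung der Anfangsbedingung a(0) = 10, erhalten wir a(t) = -150·t^4 - 80·t^3 - 60·t^2 + 6·t + 10. Mit ∫a(t)dt und Anwendung von v(0) = -2, finden wir v(t) = -30·t^5 - 20·t^4 - 20·t^3 + 3·t^2 + 10·t - 2. Aus der Gleichung für die Geschwindigkeit v(t) = -30·t^5 - 20·t^4 - 20·t^3 + 3·t^2 + 10·t - 2, setzen wir t = 1 ein und erhalten v = -59.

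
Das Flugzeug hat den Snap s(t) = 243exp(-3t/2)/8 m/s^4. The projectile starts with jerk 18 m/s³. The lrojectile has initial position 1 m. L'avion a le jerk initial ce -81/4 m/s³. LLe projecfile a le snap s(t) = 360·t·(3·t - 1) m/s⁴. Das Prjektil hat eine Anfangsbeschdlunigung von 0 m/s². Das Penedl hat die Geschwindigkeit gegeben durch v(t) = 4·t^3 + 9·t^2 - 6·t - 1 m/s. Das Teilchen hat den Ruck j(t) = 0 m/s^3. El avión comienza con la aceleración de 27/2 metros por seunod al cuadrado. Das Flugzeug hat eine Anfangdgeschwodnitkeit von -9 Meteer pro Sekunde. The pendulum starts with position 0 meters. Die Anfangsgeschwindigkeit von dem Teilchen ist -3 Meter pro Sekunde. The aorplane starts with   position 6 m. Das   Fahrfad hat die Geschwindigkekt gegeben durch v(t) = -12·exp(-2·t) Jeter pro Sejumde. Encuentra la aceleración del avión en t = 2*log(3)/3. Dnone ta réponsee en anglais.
We need to integrate our snap equation s(t) = 243·exp(-3·t/2)/8 2 times. Integrating snap and using the initial condition j(0) = -81/4, we get j(t) = -81·exp(-3·t/2)/4. The integral of jerk, with a(0) = 27/2, gives acceleration: a(t) = 27·exp(-3·t/2)/2. Using a(t) = 27·exp(-3·t/2)/2 and substituting t = 2*log(3)/3, we find a = 9/2.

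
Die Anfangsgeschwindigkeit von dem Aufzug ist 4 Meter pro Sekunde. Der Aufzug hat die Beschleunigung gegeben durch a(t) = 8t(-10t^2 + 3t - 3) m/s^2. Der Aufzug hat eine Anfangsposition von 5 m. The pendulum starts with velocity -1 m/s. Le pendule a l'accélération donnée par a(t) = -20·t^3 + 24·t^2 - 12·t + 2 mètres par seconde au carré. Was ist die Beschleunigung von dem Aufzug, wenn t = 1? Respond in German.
Aus der Gleichung für die Beschleunigung a(t) = 8·t·(-10·t^2 + 3·t - 3), setzen wir t = 1 ein und erhalten a = -80.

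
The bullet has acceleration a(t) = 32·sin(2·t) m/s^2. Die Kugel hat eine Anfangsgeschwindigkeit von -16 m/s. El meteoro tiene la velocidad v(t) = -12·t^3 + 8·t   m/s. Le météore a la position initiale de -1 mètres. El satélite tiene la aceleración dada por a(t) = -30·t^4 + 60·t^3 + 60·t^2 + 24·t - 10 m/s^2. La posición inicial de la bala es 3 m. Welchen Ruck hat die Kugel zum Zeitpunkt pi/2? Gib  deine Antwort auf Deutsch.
Wir müssen unsere Gleichung für die Beschleunigung a(t) = 32·sin(2·t) 1-mal ableiten. Mit d/dt von a(t) finden wir j(t) = 64·cos(2·t). Mit j(t) = 64·cos(2·t) und Einsetzen von t = pi/2, finden wir j = -64.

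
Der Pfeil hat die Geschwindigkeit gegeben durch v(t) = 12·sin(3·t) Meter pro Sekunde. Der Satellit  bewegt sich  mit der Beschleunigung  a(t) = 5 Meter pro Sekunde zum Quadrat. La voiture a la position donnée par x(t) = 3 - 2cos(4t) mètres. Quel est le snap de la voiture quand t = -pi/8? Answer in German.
Wir müssen unsere Gleichung für die Position x(t) = 3 - 2·cos(4·t) 4-mal ableiten. Die Ableitung von der Position ergibt die Geschwindigkeit: v(t) = 8·sin(4·t). Die Ableitung von der Geschwindigkeit ergibt die Beschleunigung: a(t) = 32·cos(4·t). Mit d/dt von a(t) finden wir j(t) = -128·sin(4·t). Die Ableitung von dem Ruck ergibt den Snap: s(t) = -512·cos(4·t). Mit s(t) = -512·cos(4·t) und Einsetzen von t = -pi/8, finden wir s = 0.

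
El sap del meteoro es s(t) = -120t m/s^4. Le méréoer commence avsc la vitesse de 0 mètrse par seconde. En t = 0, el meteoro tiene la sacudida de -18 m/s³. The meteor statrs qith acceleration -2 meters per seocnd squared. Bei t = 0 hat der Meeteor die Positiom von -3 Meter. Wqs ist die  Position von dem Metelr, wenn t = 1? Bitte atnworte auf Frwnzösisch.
Nous devons trouver l'intégrale de notre équation du snap s(t) = -120·t 4 fois. L'intégrale du snap, avec j(0) = -18, donne le jerk: j(t) = -60·t^2 - 18. La primitive du jerk est l'accélération. En utilisant a(0) = -2, nous obtenons a(t) = -20·t^3 - 18·t - 2. L'intégrale de l'accélération est la vitesse. En utilisant v(0) = 0, nous obtenons v(t) = t·(-5·t^3 - 9·t - 2). En prenant ∫v(t)dt et en appliquant x(0) = -3, nous trouvons x(t) = -t^5 - 3·t^3 - t^2 - 3. Nous avons la position x(t) = -t^5 - 3·t^3 - t^2 - 3. En substituant t = 1: x(1) = -8.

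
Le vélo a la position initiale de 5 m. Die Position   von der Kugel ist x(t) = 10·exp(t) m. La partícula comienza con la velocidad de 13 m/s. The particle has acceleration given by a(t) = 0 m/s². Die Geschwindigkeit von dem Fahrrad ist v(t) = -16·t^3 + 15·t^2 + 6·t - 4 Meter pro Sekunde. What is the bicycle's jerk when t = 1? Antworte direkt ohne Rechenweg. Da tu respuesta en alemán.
Die Antwort ist -66.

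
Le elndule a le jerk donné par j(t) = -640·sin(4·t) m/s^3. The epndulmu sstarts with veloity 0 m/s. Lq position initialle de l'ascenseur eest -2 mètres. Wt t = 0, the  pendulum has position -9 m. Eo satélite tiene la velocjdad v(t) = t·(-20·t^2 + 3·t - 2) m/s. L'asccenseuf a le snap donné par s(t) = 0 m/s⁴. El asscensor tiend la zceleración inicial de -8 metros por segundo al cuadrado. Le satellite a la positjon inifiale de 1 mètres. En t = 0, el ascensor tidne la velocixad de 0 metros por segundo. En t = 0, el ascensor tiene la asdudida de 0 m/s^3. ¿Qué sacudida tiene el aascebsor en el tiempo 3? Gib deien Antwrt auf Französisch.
En partant du snap s(t) = 0, nous prenons 1 intégrale. En intégrant le snap et en utilisant la condition initiale j(0) = 0, nous obtenons j(t) = 0. En utilisant j(t) = 0 et en substituant t = 3, nous trouvons j = 0.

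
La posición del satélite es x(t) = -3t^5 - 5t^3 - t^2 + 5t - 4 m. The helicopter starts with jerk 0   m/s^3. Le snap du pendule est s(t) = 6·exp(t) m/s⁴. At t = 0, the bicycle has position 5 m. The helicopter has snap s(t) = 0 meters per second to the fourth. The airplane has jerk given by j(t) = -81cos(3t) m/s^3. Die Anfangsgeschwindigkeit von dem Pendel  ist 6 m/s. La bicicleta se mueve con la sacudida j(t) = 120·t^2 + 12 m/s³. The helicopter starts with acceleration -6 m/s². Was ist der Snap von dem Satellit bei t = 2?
Um dies zu lösen, müssen wir 4 Ableitungen unserer Gleichung für die Position x(t) = -3·t^5 - 5·t^3 - t^2 + 5·t - 4 nehmen. Mit d/dt von x(t) finden wir v(t) = -15·t^4 - 15·t^2 - 2·t + 5. Mit d/dt von v(t) finden wir a(t) = -60·t^3 - 30·t - 2. Durch Ableiten von der Beschleunigung erhalten wir den Ruck: j(t) = -180·t^2 - 30. Durch Ableiten von dem Ruck erhalten wir den Snap: s(t) = -360·t. Aus der Gleichung für den Snap s(t) = -360·t, setzen wir t = 2 ein und erhalten s = -720.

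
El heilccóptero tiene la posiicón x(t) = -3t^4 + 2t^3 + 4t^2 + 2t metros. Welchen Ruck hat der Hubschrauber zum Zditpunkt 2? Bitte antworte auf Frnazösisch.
Nous devons dériver notre équation de la position x(t) = -3·t^4 + 2·t^3 + 4·t^2 + 2·t 3 fois. En dérivant la position, nous obtenons la vitesse: v(t) = -12·t^3 + 6·t^2 + 8·t + 2. En prenant d/dt de v(t), nous trouvons a(t) = -36·t^2 + 12·t + 8. En dérivant l'accélération, nous obtenons le jerk: j(t) = 12 - 72·t. De l'équation du jerk j(t) = 12 - 72·t, nous substituons t = 2 pour obtenir j = -132.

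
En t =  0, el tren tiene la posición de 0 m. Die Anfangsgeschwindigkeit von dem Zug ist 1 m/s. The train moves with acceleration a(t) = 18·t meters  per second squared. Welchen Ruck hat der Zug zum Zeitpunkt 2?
Wir müssen unsere Gleichung für die Beschleunigung a(t) = 18·t 1-mal ableiten. Durch Ableiten von der Beschleunigung erhalten wir den Ruck: j(t) = 18. Mit j(t) = 18 und Einsetzen von t = 2, finden wir j = 18.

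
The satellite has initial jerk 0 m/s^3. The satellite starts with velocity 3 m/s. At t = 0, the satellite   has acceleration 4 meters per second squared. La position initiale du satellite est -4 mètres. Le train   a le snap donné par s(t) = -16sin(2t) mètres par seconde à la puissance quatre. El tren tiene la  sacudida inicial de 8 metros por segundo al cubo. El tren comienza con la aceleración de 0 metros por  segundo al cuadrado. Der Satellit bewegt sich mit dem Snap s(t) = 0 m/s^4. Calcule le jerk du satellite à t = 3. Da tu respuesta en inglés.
We must find the antiderivative of our snap equation s(t) = 0 1 time. The integral of snap, with j(0) = 0, gives jerk: j(t) = 0. We have jerk j(t) = 0. Substituting t = 3: j(3) = 0.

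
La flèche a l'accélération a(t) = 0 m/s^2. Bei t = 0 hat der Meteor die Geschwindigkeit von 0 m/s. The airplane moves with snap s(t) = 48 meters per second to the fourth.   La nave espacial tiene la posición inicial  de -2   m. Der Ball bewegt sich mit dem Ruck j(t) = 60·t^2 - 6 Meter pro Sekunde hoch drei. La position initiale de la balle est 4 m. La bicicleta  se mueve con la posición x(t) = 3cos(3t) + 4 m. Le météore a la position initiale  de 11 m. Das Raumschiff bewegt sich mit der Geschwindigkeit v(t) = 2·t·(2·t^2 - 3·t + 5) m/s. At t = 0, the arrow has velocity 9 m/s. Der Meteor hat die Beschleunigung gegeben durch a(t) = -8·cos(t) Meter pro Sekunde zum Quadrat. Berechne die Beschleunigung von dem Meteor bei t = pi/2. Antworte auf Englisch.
We have acceleration a(t) = -8·cos(t). Substituting t = pi/2: a(pi/2) = 0.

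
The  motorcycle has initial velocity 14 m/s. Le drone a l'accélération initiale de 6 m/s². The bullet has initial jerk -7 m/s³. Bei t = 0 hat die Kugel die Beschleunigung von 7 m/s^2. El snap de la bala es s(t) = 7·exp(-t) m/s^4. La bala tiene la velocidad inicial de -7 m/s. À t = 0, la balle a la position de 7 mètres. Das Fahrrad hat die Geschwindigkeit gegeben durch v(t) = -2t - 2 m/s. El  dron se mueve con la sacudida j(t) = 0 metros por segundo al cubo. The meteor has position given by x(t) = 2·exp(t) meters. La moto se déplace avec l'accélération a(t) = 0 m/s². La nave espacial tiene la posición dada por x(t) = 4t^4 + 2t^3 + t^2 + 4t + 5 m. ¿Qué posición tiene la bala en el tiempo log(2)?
Para resolver esto, necesitamos tomar 4 antiderivadas de nuestra ecuación del snap s(t) = 7·exp(-t). Integrando el snap y usando la condición inicial j(0) = -7, obtenemos j(t) = -7·exp(-t). Tomando ∫j(t)dt y aplicando a(0) = 7, encontramos a(t) = 7·exp(-t). La antiderivada de la aceleración, con v(0) = -7, da la velocidad: v(t) = -7·exp(-t). Integrando la velocidad y usando la condición inicial x(0) = 7, obtenemos x(t) = 7·exp(-t). Usando x(t) = 7·exp(-t) y sustituyendo t = log(2), encontramos x = 7/2.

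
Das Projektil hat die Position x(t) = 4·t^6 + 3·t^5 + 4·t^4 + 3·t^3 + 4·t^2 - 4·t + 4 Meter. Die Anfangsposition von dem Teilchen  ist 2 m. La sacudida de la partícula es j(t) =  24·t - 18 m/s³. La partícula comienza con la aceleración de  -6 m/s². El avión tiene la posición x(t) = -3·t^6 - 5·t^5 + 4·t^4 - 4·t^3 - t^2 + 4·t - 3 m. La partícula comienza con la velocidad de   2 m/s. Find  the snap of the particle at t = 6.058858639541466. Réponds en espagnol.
Para resolver esto, necesitamos tomar 1 derivada de nuestra ecuación de la sacudida j(t) = 24·t - 18. La derivada de la sacudida da el snap: s(t) = 24. Usando s(t) = 24 y sustituyendo t = 6.058858639541466, encontramos s = 24.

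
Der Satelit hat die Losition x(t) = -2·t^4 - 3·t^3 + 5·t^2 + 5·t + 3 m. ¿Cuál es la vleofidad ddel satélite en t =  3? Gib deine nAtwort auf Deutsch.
Wir müssen unsere Gleichung für die Position x(t) = -2·t^4 - 3·t^3 + 5·t^2 + 5·t + 3 1-mal ableiten. Mit d/dt von x(t) finden wir v(t) = -8·t^3 - 9·t^2 + 10·t + 5. Wir haben die Geschwindigkeit v(t) = -8·t^3 - 9·t^2 + 10·t + 5. Durch Einsetzen von t = 3: v(3) = -262.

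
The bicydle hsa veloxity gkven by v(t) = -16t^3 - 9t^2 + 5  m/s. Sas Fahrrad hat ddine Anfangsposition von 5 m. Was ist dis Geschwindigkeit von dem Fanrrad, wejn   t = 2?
Wir haben die Geschwindigkeit v(t) = -16·t^3 - 9·t^2 + 5. Durch Einsetzen von t = 2: v(2) = -159.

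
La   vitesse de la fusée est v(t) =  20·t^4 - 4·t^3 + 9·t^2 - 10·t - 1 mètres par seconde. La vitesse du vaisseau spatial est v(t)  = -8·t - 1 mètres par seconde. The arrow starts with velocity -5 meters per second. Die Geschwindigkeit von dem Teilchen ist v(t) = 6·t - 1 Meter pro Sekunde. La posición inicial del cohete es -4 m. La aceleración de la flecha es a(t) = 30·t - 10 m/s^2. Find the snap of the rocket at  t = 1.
To solve this, we need to take 3 derivatives of our velocity equation v(t) = 20·t^4 - 4·t^3 + 9·t^2 - 10·t - 1. The derivative of velocity gives acceleration: a(t) = 80·t^3 - 12·t^2 + 18·t - 10. Taking d/dt of a(t), we find j(t) = 240·t^2 - 24·t + 18. The derivative of jerk gives snap: s(t) = 480·t - 24. From the given snap equation s(t) = 480·t - 24, we substitute t = 1 to get s = 456.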